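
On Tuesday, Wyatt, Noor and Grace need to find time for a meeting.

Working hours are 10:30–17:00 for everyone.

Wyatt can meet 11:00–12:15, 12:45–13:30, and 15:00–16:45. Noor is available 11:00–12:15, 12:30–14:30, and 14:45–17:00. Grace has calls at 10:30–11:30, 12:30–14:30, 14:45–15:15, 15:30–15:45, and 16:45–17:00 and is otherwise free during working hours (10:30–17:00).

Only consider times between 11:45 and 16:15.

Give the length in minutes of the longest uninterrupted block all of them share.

Grace free within 10:30–17:00: 11:30–12:30, 14:30–14:45, 15:15–15:30, 15:45–16:45.
Wyatt ∩ Noor: 11:00–12:15, 12:45–13:30, 15:00–16:45.
Wyatt ∩ Noor ∩ Grace: 11:30–12:15, 15:15–15:30, 15:45–16:45.
Restricted to 11:45–16:15: 11:45–12:15, 15:15–15:30, 15:45–16:15.
Common window lengths: 30, 15, 30 min; longest is 30.

30 minutes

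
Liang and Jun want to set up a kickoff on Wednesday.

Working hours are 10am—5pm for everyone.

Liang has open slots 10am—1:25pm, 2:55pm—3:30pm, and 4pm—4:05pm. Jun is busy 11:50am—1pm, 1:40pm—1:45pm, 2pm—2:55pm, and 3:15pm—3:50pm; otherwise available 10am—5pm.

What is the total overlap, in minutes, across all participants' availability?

Jun free within 10:00–17:00: 10:00–11:50, 13:00–13:40, 13:45–14:00, 14:55–15:15, 15:50–17:00.
Liang ∩ Jun: 10:00–11:50, 13:00–13:25, 14:55–15:15, 16:00–16:05.
Total common minutes: 110 + 25 + 20 + 5 = 160.

160 minutes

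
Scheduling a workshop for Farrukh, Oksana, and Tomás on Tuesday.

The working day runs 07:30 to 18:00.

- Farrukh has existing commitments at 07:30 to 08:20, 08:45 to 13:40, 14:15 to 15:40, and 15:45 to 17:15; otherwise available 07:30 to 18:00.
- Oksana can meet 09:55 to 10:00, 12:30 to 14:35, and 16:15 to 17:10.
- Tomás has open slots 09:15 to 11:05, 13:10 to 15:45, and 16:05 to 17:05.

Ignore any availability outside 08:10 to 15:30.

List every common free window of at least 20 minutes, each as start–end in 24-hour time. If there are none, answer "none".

13:40–14:15

Farrukh free within 07:30–18:00: 08:20–08:45, 13:40–14:15, 15:40–15:45, 17:15–18:00.
Farrukh ∩ Oksana: 13:40–14:15.
Farrukh ∩ Oksana ∩ Tomás: 13:40–14:15.
Restricted to 08:10–15:30: 13:40–14:15.
Windows ≥ 20 min: 13:40–14:15.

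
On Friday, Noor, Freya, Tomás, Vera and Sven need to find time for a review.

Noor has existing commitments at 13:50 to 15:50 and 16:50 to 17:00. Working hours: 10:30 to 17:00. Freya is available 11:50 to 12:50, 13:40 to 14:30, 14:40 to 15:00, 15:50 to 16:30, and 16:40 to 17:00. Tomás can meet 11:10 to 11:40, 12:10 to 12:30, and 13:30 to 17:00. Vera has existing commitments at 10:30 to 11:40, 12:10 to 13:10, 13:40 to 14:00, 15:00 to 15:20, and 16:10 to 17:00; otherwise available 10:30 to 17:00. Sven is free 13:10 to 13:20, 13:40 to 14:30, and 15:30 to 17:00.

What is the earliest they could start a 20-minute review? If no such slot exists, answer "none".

15:50

Noor free within 10:30–17:00: 10:30–13:50, 15:50–16:50.
Vera free within 10:30–17:00: 11:40–12:10, 13:10–13:40, 14:00–15:00, 15:20–16:10.
Noor ∩ Freya: 11:50–12:50, 13:40–13:50, 15:50–16:30, 16:40–16:50.
Noor ∩ Freya ∩ Tomás: 12:10–12:30, 13:40–13:50, 15:50–16:30, 16:40–16:50.
Noor ∩ Freya ∩ Tomás ∩ Vera: 15:50–16:10.
Noor ∩ Freya ∩ Tomás ∩ Vera ∩ Sven: 15:50–16:10.
Windows ≥ 20 min: 15:50–16:10.
Earliest such window starts at 15:50.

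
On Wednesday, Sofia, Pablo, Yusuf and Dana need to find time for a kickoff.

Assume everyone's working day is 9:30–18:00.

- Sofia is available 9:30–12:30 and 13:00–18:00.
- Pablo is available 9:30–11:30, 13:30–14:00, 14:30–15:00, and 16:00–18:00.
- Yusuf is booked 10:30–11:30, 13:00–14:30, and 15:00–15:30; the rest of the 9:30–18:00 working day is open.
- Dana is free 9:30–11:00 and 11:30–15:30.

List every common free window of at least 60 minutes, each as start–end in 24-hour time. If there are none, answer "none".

Yusuf free within 09:30–18:00: 09:30–10:30, 11:30–13:00, 14:30–15:00, 15:30–18:00.
Sofia ∩ Pablo: 09:30–11:30, 13:30–14:00, 14:30–15:00, 16:00–18:00.
Sofia ∩ Pablo ∩ Yusuf: 09:30–10:30, 14:30–15:00, 16:00–18:00.
Sofia ∩ Pablo ∩ Yusuf ∩ Dana: 09:30–10:30, 14:30–15:00.
Windows ≥ 60 min: 09:30–10:30.

09:30–10:30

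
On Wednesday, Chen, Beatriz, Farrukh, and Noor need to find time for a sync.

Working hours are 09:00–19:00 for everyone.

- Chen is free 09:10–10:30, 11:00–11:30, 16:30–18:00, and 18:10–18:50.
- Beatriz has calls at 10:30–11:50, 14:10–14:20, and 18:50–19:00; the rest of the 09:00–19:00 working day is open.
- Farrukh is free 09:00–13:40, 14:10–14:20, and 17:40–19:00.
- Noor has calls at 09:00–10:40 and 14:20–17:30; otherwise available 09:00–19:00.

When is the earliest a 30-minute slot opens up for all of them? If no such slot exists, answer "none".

18:10

Beatriz free within 09:00–19:00: 09:00–10:30, 11:50–14:10, 14:20–18:50.
Noor free within 09:00–19:00: 10:40–14:20, 17:30–19:00.
Chen ∩ Beatriz: 09:10–10:30, 16:30–18:00, 18:10–18:50.
Chen ∩ Beatriz ∩ Farrukh: 09:10–10:30, 17:40–18:00, 18:10–18:50.
Chen ∩ Beatriz ∩ Farrukh ∩ Noor: 17:40–18:00, 18:10–18:50.
Windows ≥ 30 min: 18:10–18:50.
Earliest such window starts at 18:10.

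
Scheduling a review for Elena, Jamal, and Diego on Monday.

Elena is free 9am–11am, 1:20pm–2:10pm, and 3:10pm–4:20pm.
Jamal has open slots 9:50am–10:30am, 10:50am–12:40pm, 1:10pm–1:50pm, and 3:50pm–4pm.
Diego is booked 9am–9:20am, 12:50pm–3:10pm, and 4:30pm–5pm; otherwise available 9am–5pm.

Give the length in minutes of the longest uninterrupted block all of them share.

40 minutes

Diego free within 09:00–17:00: 09:20–12:50, 15:10–16:30.
Elena ∩ Jamal: 09:50–10:30, 10:50–11:00, 13:20–13:50, 15:50–16:00.
Elena ∩ Jamal ∩ Diego: 09:50–10:30, 10:50–11:00, 15:50–16:00.
Common window lengths: 40, 10, 10 min; longest is 40.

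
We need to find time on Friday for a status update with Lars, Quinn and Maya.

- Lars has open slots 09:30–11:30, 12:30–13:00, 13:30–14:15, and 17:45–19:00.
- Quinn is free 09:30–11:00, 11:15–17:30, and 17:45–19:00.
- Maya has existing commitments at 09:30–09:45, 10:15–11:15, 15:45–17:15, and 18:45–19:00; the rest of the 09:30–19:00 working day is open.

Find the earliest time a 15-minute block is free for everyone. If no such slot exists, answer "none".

Maya free within 09:30–19:00: 09:45–10:15, 11:15–15:45, 17:15–18:45.
Lars ∩ Quinn: 09:30–11:00, 11:15–11:30, 12:30–13:00, 13:30–14:15, 17:45–19:00.
Lars ∩ Quinn ∩ Maya: 09:45–10:15, 11:15–11:30, 12:30–13:00, 13:30–14:15, 17:45–18:45.
Windows ≥ 15 min: 09:45–10:15, 11:15–11:30, 12:30–13:00, 13:30–14:15, 17:45–18:45.
Earliest such window starts at 09:45.

09:45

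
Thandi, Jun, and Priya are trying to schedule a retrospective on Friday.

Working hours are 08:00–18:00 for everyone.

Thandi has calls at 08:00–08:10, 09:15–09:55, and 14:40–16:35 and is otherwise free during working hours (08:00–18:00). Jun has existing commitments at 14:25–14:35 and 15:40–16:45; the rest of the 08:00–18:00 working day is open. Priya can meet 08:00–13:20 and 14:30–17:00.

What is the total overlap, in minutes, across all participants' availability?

Thandi free within 08:00–18:00: 08:10–09:15, 09:55–14:40, 16:35–18:00.
Jun free within 08:00–18:00: 08:00–14:25, 14:35–15:40, 16:45–18:00.
Thandi ∩ Jun: 08:10–09:15, 09:55–14:25, 14:35–14:40, 16:45–18:00.
Thandi ∩ Jun ∩ Priya: 08:10–09:15, 09:55–13:20, 14:35–14:40, 16:45–17:00.
Total common minutes: 65 + 205 + 5 + 15 = 290.

290 minutes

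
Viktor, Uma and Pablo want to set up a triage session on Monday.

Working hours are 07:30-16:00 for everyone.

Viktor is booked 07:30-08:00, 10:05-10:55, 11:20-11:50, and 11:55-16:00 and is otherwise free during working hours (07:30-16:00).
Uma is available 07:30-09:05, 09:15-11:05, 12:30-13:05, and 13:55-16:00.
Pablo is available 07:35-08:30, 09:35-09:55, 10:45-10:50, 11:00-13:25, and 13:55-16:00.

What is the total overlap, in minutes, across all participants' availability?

55 minutes

Viktor free within 07:30–16:00: 08:00–10:05, 10:55–11:20, 11:50–11:55.
Viktor ∩ Uma: 08:00–09:05, 09:15–10:05, 10:55–11:05.
Viktor ∩ Uma ∩ Pablo: 08:00–08:30, 09:35–09:55, 11:00–11:05.
Total common minutes: 30 + 20 + 5 = 55.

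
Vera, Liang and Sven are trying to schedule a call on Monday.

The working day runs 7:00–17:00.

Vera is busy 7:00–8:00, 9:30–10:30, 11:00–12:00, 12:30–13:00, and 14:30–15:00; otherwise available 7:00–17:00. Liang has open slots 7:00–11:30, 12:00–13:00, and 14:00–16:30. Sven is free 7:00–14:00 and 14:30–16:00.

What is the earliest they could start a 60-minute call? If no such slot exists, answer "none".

Vera free within 07:00–17:00: 08:00–09:30, 10:30–11:00, 12:00–12:30, 13:00–14:30, 15:00–17:00.
Vera ∩ Liang: 08:00–09:30, 10:30–11:00, 12:00–12:30, 14:00–14:30, 15:00–16:30.
Vera ∩ Liang ∩ Sven: 08:00–09:30, 10:30–11:00, 12:00–12:30, 15:00–16:00.
Windows ≥ 60 min: 08:00–09:30, 15:00–16:00.
Earliest such window starts at 08:00.

08:00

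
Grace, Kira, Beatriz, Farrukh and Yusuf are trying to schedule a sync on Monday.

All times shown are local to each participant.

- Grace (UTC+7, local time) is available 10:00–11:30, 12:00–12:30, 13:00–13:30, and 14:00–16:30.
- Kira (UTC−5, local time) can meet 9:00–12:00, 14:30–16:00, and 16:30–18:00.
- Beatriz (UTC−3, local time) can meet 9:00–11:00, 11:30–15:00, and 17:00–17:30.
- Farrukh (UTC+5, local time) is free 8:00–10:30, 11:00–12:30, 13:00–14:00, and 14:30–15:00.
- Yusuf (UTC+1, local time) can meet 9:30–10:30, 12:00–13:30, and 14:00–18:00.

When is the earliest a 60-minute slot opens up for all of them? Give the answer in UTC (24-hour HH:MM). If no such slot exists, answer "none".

none

Grace → UTC: 03:00–04:30, 05:00–05:30, 06:00–06:30, 07:00–09:30.
Kira → UTC: 14:00–17:00, 19:30–21:00, 21:30–23:00.
Beatriz → UTC: 12:00–14:00, 14:30–18:00, 20:00–20:30.
Farrukh → UTC: 03:00–05:30, 06:00–07:30, 08:00–09:00, 09:30–10:00.
Yusuf → UTC: 08:30–09:30, 11:00–12:30, 13:00–17:00.
Grace ∩ Kira: (none).
Grace ∩ Kira ∩ Beatriz: (none).
Grace ∩ Kira ∩ Beatriz ∩ Farrukh: (none).
Grace ∩ Kira ∩ Beatriz ∩ Farrukh ∩ Yusuf: (none).
Windows ≥ 60 min: (none).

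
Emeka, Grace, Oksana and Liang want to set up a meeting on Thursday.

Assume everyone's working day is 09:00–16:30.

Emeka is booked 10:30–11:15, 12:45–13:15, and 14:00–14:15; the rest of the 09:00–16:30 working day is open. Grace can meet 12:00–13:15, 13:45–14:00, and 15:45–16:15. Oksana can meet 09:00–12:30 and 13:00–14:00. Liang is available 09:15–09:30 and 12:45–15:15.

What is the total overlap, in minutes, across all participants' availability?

15 minutes

Emeka free within 09:00–16:30: 09:00–10:30, 11:15–12:45, 13:15–14:00, 14:15–16:30.
Emeka ∩ Grace: 12:00–12:45, 13:45–14:00, 15:45–16:15.
Emeka ∩ Grace ∩ Oksana: 12:00–12:30, 13:45–14:00.
Emeka ∩ Grace ∩ Oksana ∩ Liang: 13:45–14:00.
Total common minutes: 15.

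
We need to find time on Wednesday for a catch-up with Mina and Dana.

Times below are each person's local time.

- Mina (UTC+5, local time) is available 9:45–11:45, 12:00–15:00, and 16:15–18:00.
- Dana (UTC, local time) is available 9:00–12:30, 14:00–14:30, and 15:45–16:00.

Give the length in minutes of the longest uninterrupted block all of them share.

Mina → UTC: 04:45–06:45, 07:00–10:00, 11:15–13:00.
Dana → UTC: 09:00–12:30, 14:00–14:30, 15:45–16:00.
Mina ∩ Dana: 09:00–10:00, 11:15–12:30.
Common window lengths: 60, 75 min; longest is 75.

75 minutes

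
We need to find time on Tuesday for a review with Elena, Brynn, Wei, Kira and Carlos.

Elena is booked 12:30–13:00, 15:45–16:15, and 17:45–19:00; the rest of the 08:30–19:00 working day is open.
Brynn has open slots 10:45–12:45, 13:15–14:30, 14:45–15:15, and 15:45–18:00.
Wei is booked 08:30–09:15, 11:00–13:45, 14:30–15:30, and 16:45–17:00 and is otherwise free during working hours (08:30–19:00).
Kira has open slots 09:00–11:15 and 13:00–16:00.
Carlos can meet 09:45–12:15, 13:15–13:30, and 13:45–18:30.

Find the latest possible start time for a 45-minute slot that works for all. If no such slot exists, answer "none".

13:45

Elena free within 08:30–19:00: 08:30–12:30, 13:00–15:45, 16:15–17:45.
Wei free within 08:30–19:00: 09:15–11:00, 13:45–14:30, 15:30–16:45, 17:00–19:00.
Elena ∩ Brynn: 10:45–12:30, 13:15–14:30, 14:45–15:15, 16:15–17:45.
Elena ∩ Brynn ∩ Wei: 10:45–11:00, 13:45–14:30, 16:15–16:45, 17:00–17:45.
Elena ∩ Brynn ∩ Wei ∩ Kira: 10:45–11:00, 13:45–14:30.
Elena ∩ Brynn ∩ Wei ∩ Kira ∩ Carlos: 10:45–11:00, 13:45–14:30.
Windows ≥ 45 min: 13:45–14:30.
Latest start in the last window 13:45–14:30 is 14:30 − 45 min = 13:45.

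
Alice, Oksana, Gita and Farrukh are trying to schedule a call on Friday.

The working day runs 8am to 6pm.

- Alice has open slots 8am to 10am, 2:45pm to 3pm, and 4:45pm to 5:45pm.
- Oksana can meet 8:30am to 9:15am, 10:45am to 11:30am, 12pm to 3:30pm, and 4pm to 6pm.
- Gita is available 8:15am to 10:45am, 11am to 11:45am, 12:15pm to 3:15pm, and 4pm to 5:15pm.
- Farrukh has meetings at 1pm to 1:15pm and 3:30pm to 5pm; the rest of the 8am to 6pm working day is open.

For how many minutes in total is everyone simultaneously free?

Farrukh free within 08:00–18:00: 08:00–13:00, 13:15–15:30, 17:00–18:00.
Alice ∩ Oksana: 08:30–09:15, 14:45–15:00, 16:45–17:45.
Alice ∩ Oksana ∩ Gita: 08:30–09:15, 14:45–15:00, 16:45–17:15.
Alice ∩ Oksana ∩ Gita ∩ Farrukh: 08:30–09:15, 14:45–15:00, 17:00–17:15.
Total common minutes: 45 + 15 + 15 = 75.

75 minutes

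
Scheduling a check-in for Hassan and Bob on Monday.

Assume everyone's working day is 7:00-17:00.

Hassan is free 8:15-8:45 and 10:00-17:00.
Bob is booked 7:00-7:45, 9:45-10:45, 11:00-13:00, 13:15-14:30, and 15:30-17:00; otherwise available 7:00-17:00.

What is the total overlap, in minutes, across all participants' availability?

Bob free within 07:00–17:00: 07:45–09:45, 10:45–11:00, 13:00–13:15, 14:30–15:30.
Hassan ∩ Bob: 08:15–08:45, 10:45–11:00, 13:00–13:15, 14:30–15:30.
Total common minutes: 30 + 15 + 15 + 60 = 120.

120 minutes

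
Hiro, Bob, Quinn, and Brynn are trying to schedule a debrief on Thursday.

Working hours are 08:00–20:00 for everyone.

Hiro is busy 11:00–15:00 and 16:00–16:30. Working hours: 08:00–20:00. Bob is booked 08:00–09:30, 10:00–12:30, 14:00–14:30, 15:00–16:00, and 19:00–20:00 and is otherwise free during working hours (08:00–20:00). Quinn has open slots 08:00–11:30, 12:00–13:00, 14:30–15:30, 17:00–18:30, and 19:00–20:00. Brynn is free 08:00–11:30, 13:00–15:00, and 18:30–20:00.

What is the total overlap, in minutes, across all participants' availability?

Hiro free within 08:00–20:00: 08:00–11:00, 15:00–16:00, 16:30–20:00.
Bob free within 08:00–20:00: 09:30–10:00, 12:30–14:00, 14:30–15:00, 16:00–19:00.
Hiro ∩ Bob: 09:30–10:00, 16:30–19:00.
Hiro ∩ Bob ∩ Quinn: 09:30–10:00, 17:00–18:30.
Hiro ∩ Bob ∩ Quinn ∩ Brynn: 09:30–10:00.
Total common minutes: 30.

30 minutes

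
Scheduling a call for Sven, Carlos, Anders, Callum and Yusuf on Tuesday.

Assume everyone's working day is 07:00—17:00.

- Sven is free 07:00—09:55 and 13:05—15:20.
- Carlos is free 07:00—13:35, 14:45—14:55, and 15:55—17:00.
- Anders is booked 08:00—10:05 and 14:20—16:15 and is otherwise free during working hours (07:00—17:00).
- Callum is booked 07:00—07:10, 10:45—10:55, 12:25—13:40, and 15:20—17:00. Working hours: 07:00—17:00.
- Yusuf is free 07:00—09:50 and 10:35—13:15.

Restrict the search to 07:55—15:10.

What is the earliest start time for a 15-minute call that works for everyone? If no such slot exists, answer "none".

Anders free within 07:00–17:00: 07:00–08:00, 10:05–14:20, 16:15–17:00.
Callum free within 07:00–17:00: 07:10–10:45, 10:55–12:25, 13:40–15:20.
Sven ∩ Carlos: 07:00–09:55, 13:05–13:35, 14:45–14:55.
Sven ∩ Carlos ∩ Anders: 07:00–08:00, 13:05–13:35.
Sven ∩ Carlos ∩ Anders ∩ Callum: 07:10–08:00.
Sven ∩ Carlos ∩ Anders ∩ Callum ∩ Yusuf: 07:10–08:00.
Restricted to 07:55–15:10: 07:55–08:00.
Windows ≥ 15 min: (none).

none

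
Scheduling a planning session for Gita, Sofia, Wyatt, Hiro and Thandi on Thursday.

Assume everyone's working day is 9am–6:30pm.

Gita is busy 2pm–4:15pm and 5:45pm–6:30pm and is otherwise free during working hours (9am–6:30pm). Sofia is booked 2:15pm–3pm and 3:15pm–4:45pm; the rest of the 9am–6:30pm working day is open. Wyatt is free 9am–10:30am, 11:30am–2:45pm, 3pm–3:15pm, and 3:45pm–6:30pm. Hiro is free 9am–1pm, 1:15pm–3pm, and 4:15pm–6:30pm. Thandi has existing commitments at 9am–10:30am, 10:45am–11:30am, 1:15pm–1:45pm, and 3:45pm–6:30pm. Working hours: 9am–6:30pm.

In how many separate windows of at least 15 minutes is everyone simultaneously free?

Gita free within 09:00–18:30: 09:00–14:00, 16:15–17:45.
Sofia free within 09:00–18:30: 09:00–14:15, 15:00–15:15, 16:45–18:30.
Thandi free within 09:00–18:30: 10:30–10:45, 11:30–13:15, 13:45–15:45.
Gita ∩ Sofia: 09:00–14:00, 16:45–17:45.
Gita ∩ Sofia ∩ Wyatt: 09:00–10:30, 11:30–14:00, 16:45–17:45.
Gita ∩ Sofia ∩ Wyatt ∩ Hiro: 09:00–10:30, 11:30–13:00, 13:15–14:00, 16:45–17:45.
Gita ∩ Sofia ∩ Wyatt ∩ Hiro ∩ Thandi: 11:30–13:00, 13:45–14:00.
Windows ≥ 15 min: 11:30–13:00, 13:45–14:00.
That's 2 windows.

2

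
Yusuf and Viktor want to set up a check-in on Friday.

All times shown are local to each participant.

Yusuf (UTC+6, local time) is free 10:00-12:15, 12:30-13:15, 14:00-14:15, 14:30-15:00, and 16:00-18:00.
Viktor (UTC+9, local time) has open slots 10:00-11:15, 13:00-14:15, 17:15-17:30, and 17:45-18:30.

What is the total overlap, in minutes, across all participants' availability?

Yusuf → UTC: 04:00–06:15, 06:30–07:15, 08:00–08:15, 08:30–09:00, 10:00–12:00.
Viktor → UTC: 01:00–02:15, 04:00–05:15, 08:15–08:30, 08:45–09:30.
Yusuf ∩ Viktor: 04:00–05:15, 08:45–09:00.
Total common minutes: 75 + 15 = 90.

90 minutes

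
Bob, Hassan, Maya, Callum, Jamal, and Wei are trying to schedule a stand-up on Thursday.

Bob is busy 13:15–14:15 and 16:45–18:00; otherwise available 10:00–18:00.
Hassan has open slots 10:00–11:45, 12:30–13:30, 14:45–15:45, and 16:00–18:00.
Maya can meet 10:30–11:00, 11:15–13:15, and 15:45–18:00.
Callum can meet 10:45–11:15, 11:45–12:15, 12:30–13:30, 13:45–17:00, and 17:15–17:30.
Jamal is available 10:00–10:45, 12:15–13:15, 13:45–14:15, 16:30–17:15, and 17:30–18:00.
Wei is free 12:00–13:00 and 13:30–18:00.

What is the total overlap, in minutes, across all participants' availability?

Bob free within 10:00–18:00: 10:00–13:15, 14:15–16:45.
Bob ∩ Hassan: 10:00–11:45, 12:30–13:15, 14:45–15:45, 16:00–16:45.
Bob ∩ Hassan ∩ Maya: 10:30–11:00, 11:15–11:45, 12:30–13:15, 16:00–16:45.
Bob ∩ Hassan ∩ Maya ∩ Callum: 10:45–11:00, 12:30–13:15, 16:00–16:45.
Bob ∩ Hassan ∩ Maya ∩ Callum ∩ Jamal: 12:30–13:15, 16:30–16:45.
Bob ∩ Hassan ∩ Maya ∩ Callum ∩ Jamal ∩ Wei: 12:30–13:00, 16:30–16:45.
Total common minutes: 30 + 15 = 45.

45 minutes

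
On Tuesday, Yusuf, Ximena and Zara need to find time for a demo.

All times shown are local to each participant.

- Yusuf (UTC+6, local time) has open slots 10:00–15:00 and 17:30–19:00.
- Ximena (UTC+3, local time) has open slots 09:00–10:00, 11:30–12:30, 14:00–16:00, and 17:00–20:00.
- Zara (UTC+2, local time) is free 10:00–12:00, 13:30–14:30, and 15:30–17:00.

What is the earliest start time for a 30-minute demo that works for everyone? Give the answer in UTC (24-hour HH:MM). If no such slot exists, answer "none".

08:30

Yusuf → UTC: 04:00–09:00, 11:30–13:00.
Ximena → UTC: 06:00–07:00, 08:30–09:30, 11:00–13:00, 14:00–17:00.
Zara → UTC: 08:00–10:00, 11:30–12:30, 13:30–15:00.
Yusuf ∩ Ximena: 06:00–07:00, 08:30–09:00, 11:30–13:00.
Yusuf ∩ Ximena ∩ Zara: 08:30–09:00, 11:30–12:30.
Windows ≥ 30 min: 08:30–09:00, 11:30–12:30.
Earliest such window starts at 08:30.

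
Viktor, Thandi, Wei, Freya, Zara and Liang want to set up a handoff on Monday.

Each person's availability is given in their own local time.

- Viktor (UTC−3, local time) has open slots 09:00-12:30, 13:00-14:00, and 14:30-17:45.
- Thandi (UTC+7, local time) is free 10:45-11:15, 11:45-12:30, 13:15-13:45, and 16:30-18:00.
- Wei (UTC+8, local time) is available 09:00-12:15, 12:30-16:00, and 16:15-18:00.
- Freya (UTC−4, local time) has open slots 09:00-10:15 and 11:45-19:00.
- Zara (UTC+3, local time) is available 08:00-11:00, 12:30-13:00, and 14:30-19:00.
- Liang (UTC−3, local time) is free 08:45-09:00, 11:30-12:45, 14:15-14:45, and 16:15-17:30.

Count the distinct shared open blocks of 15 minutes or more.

Viktor → UTC: 12:00–15:30, 16:00–17:00, 17:30–20:45.
Thandi → UTC: 03:45–04:15, 04:45–05:30, 06:15–06:45, 09:30–11:00.
Wei → UTC: 01:00–04:15, 04:30–08:00, 08:15–10:00.
Freya → UTC: 13:00–14:15, 15:45–23:00.
Zara → UTC: 05:00–08:00, 09:30–10:00, 11:30–16:00.
Liang → UTC: 11:45–12:00, 14:30–15:45, 17:15–17:45, 19:15–20:30.
Viktor ∩ Thandi: (none).
Viktor ∩ Thandi ∩ Wei: (none).
Viktor ∩ Thandi ∩ Wei ∩ Freya: (none).
Viktor ∩ Thandi ∩ Wei ∩ Freya ∩ Zara: (none).
Viktor ∩ Thandi ∩ Wei ∩ Freya ∩ Zara ∩ Liang: (none).
Windows ≥ 15 min: (none).
That's 0 windows.

0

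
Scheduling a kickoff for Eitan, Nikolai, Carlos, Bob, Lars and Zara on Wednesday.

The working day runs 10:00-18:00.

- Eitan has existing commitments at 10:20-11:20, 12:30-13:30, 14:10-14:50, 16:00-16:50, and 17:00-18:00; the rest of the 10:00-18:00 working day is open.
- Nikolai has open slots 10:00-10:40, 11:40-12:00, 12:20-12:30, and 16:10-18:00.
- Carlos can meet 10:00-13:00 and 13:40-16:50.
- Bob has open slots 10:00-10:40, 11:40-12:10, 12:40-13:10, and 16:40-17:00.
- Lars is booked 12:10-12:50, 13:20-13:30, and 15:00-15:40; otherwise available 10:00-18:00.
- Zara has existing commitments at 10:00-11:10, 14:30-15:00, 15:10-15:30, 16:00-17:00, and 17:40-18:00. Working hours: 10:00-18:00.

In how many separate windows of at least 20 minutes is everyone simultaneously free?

1

Eitan free within 10:00–18:00: 10:00–10:20, 11:20–12:30, 13:30–14:10, 14:50–16:00, 16:50–17:00.
Lars free within 10:00–18:00: 10:00–12:10, 12:50–13:20, 13:30–15:00, 15:40–18:00.
Zara free within 10:00–18:00: 11:10–14:30, 15:00–15:10, 15:30–16:00, 17:00–17:40.
Eitan ∩ Nikolai: 10:00–10:20, 11:40–12:00, 12:20–12:30, 16:50–17:00.
Eitan ∩ Nikolai ∩ Carlos: 10:00–10:20, 11:40–12:00, 12:20–12:30.
Eitan ∩ Nikolai ∩ Carlos ∩ Bob: 10:00–10:20, 11:40–12:00.
Eitan ∩ Nikolai ∩ Carlos ∩ Bob ∩ Lars: 10:00–10:20, 11:40–12:00.
Eitan ∩ Nikolai ∩ Carlos ∩ Bob ∩ Lars ∩ Zara: 11:40–12:00.
Windows ≥ 20 min: 11:40–12:00.
That's 1 window.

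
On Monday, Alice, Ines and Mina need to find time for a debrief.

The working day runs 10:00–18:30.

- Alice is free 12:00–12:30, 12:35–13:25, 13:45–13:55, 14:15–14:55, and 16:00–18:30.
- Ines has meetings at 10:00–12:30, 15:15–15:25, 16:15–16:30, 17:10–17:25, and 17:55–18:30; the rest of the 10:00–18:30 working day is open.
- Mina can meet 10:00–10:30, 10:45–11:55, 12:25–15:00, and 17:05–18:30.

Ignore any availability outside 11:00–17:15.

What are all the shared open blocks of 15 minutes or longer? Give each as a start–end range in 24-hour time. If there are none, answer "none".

12:35–13:25, 14:15–14:55

Ines free within 10:00–18:30: 12:30–15:15, 15:25–16:15, 16:30–17:10, 17:25–17:55.
Alice ∩ Ines: 12:35–13:25, 13:45–13:55, 14:15–14:55, 16:00–16:15, 16:30–17:10, 17:25–17:55.
Alice ∩ Ines ∩ Mina: 12:35–13:25, 13:45–13:55, 14:15–14:55, 17:05–17:10, 17:25–17:55.
Restricted to 11:00–17:15: 12:35–13:25, 13:45–13:55, 14:15–14:55, 17:05–17:10.
Windows ≥ 15 min: 12:35–13:25, 14:15–14:55.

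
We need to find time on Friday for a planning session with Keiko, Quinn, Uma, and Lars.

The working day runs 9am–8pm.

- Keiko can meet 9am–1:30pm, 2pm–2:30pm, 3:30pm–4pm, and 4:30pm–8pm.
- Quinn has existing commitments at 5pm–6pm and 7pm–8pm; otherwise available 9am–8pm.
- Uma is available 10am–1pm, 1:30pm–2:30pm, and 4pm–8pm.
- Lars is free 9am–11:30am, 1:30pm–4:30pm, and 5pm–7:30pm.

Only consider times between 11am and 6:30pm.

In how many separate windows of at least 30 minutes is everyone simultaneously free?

3

Quinn free within 09:00–20:00: 09:00–17:00, 18:00–19:00.
Keiko ∩ Quinn: 09:00–13:30, 14:00–14:30, 15:30–16:00, 16:30–17:00, 18:00–19:00.
Keiko ∩ Quinn ∩ Uma: 10:00–13:00, 14:00–14:30, 16:30–17:00, 18:00–19:00.
Keiko ∩ Quinn ∩ Uma ∩ Lars: 10:00–11:30, 14:00–14:30, 18:00–19:00.
Restricted to 11:00–18:30: 11:00–11:30, 14:00–14:30, 18:00–18:30.
Windows ≥ 30 min: 11:00–11:30, 14:00–14:30, 18:00–18:30.
That's 3 windows.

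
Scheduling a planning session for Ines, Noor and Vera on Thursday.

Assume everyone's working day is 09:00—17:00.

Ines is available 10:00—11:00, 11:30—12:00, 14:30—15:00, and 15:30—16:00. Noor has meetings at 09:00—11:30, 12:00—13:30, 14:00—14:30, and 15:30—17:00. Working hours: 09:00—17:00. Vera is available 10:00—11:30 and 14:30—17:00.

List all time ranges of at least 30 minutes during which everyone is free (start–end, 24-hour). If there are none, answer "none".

Noor free within 09:00–17:00: 11:30–12:00, 13:30–14:00, 14:30–15:30.
Ines ∩ Noor: 11:30–12:00, 14:30–15:00.
Ines ∩ Noor ∩ Vera: 14:30–15:00.
Windows ≥ 30 min: 14:30–15:00.

14:30–15:00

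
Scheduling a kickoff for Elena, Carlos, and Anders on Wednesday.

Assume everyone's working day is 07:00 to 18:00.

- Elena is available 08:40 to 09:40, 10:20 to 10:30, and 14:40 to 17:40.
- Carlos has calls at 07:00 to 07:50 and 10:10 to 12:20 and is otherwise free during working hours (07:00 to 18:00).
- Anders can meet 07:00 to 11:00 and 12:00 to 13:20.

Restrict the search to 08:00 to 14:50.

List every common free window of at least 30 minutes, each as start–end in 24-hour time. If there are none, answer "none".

08:40–09:40

Carlos free within 07:00–18:00: 07:50–10:10, 12:20–18:00.
Elena ∩ Carlos: 08:40–09:40, 14:40–17:40.
Elena ∩ Carlos ∩ Anders: 08:40–09:40.
Restricted to 08:00–14:50: 08:40–09:40.
Windows ≥ 30 min: 08:40–09:40.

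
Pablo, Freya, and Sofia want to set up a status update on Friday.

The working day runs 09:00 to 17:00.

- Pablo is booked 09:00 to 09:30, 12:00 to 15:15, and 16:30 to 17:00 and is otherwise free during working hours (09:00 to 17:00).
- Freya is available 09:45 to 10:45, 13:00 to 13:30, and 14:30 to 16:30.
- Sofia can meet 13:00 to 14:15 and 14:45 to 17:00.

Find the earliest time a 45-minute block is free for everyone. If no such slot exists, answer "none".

15:15

Pablo free within 09:00–17:00: 09:30–12:00, 15:15–16:30.
Pablo ∩ Freya: 09:45–10:45, 15:15–16:30.
Pablo ∩ Freya ∩ Sofia: 15:15–16:30.
Windows ≥ 45 min: 15:15–16:30.
Earliest such window starts at 15:15.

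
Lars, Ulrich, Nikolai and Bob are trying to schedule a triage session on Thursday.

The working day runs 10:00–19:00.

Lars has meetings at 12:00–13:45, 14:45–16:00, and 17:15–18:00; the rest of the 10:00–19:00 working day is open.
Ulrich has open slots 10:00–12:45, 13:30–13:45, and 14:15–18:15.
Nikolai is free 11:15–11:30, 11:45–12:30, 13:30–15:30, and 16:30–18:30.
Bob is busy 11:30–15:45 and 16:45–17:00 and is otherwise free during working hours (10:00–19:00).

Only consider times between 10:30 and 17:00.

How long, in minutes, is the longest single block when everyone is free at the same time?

15 minutes

Lars free within 10:00–19:00: 10:00–12:00, 13:45–14:45, 16:00–17:15, 18:00–19:00.
Bob free within 10:00–19:00: 10:00–11:30, 15:45–16:45, 17:00–19:00.
Lars ∩ Ulrich: 10:00–12:00, 14:15–14:45, 16:00–17:15, 18:00–18:15.
Lars ∩ Ulrich ∩ Nikolai: 11:15–11:30, 11:45–12:00, 14:15–14:45, 16:30–17:15, 18:00–18:15.
Lars ∩ Ulrich ∩ Nikolai ∩ Bob: 11:15–11:30, 16:30–16:45, 17:00–17:15, 18:00–18:15.
Restricted to 10:30–17:00: 11:15–11:30, 16:30–16:45.
Common window lengths: 15, 15 min; longest is 15.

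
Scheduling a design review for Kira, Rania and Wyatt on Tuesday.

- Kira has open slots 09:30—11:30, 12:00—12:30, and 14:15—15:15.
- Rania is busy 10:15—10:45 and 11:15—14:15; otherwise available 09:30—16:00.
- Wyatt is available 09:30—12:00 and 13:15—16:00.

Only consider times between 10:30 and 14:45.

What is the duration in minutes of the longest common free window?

Rania free within 09:30–16:00: 09:30–10:15, 10:45–11:15, 14:15–16:00.
Kira ∩ Rania: 09:30–10:15, 10:45–11:15, 14:15–15:15.
Kira ∩ Rania ∩ Wyatt: 09:30–10:15, 10:45–11:15, 14:15–15:15.
Restricted to 10:30–14:45: 10:45–11:15, 14:15–14:45.
Common window lengths: 30, 30 min; longest is 30.

30 minutes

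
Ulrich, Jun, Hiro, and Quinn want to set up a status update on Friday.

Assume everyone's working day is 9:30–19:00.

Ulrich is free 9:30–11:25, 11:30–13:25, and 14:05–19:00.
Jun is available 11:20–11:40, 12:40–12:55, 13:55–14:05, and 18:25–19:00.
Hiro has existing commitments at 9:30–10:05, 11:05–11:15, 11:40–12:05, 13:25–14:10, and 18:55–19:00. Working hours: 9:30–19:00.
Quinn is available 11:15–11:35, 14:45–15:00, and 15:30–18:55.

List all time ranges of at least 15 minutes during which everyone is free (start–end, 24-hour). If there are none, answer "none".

18:25–18:55

Hiro free within 09:30–19:00: 10:05–11:05, 11:15–11:40, 12:05–13:25, 14:10–18:55.
Ulrich ∩ Jun: 11:20–11:25, 11:30–11:40, 12:40–12:55, 18:25–19:00.
Ulrich ∩ Jun ∩ Hiro: 11:20–11:25, 11:30–11:40, 12:40–12:55, 18:25–18:55.
Ulrich ∩ Jun ∩ Hiro ∩ Quinn: 11:20–11:25, 11:30–11:35, 18:25–18:55.
Windows ≥ 15 min: 18:25–18:55.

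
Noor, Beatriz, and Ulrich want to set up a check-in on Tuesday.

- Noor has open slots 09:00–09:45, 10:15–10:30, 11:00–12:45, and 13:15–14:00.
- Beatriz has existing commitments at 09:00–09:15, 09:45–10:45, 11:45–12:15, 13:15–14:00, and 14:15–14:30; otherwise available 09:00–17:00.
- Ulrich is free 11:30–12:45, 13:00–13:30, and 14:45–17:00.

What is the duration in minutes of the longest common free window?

30 minutes

Beatriz free within 09:00–17:00: 09:15–09:45, 10:45–11:45, 12:15–13:15, 14:00–14:15, 14:30–17:00.
Noor ∩ Beatriz: 09:15–09:45, 11:00–11:45, 12:15–12:45.
Noor ∩ Beatriz ∩ Ulrich: 11:30–11:45, 12:15–12:45.
Common window lengths: 15, 30 min; longest is 30.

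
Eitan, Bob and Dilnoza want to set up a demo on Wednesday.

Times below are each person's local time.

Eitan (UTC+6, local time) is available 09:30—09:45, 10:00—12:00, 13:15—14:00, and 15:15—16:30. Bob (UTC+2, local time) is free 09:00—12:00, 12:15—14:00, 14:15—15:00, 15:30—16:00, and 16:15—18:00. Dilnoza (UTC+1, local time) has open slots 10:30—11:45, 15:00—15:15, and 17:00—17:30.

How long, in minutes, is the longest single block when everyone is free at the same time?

30 minutes

Eitan → UTC: 03:30–03:45, 04:00–06:00, 07:15–08:00, 09:15–10:30.
Bob → UTC: 07:00–10:00, 10:15–12:00, 12:15–13:00, 13:30–14:00, 14:15–16:00.
Dilnoza → UTC: 09:30–10:45, 14:00–14:15, 16:00–16:30.
Eitan ∩ Bob: 07:15–08:00, 09:15–10:00, 10:15–10:30.
Eitan ∩ Bob ∩ Dilnoza: 09:30–10:00, 10:15–10:30.
Common window lengths: 30, 15 min; longest is 30.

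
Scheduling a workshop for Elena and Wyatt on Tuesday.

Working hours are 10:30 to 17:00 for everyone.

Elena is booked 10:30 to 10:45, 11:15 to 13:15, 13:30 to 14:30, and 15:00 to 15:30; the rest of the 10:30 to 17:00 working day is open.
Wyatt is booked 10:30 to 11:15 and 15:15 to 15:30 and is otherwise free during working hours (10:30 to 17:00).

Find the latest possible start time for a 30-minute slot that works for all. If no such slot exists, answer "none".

16:30

Elena free within 10:30–17:00: 10:45–11:15, 13:15–13:30, 14:30–15:00, 15:30–17:00.
Wyatt free within 10:30–17:00: 11:15–15:15, 15:30–17:00.
Elena ∩ Wyatt: 13:15–13:30, 14:30–15:00, 15:30–17:00.
Windows ≥ 30 min: 14:30–15:00, 15:30–17:00.
Latest start in the last window 15:30–17:00 is 17:00 − 30 min = 16:30.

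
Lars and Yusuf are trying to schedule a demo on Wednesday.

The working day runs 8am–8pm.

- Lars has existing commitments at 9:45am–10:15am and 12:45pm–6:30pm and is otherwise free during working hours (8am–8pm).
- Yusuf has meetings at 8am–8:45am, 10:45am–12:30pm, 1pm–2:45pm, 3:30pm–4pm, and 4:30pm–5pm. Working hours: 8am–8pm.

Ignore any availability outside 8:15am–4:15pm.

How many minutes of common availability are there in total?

105 minutes

Lars free within 08:00–20:00: 08:00–09:45, 10:15–12:45, 18:30–20:00.
Yusuf free within 08:00–20:00: 08:45–10:45, 12:30–13:00, 14:45–15:30, 16:00–16:30, 17:00–20:00.
Lars ∩ Yusuf: 08:45–09:45, 10:15–10:45, 12:30–12:45, 18:30–20:00.
Restricted to 08:15–16:15: 08:45–09:45, 10:15–10:45, 12:30–12:45.
Total common minutes: 60 + 30 + 15 = 105.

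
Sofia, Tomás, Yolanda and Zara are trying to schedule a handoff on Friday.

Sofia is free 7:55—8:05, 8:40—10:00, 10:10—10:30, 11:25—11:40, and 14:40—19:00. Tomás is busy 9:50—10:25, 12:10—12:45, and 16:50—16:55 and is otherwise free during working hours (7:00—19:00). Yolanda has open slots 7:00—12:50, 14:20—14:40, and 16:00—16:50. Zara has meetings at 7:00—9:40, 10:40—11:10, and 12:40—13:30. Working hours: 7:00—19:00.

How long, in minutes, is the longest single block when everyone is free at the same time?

Tomás free within 07:00–19:00: 07:00–09:50, 10:25–12:10, 12:45–16:50, 16:55–19:00.
Zara free within 07:00–19:00: 09:40–10:40, 11:10–12:40, 13:30–19:00.
Sofia ∩ Tomás: 07:55–08:05, 08:40–09:50, 10:25–10:30, 11:25–11:40, 14:40–16:50, 16:55–19:00.
Sofia ∩ Tomás ∩ Yolanda: 07:55–08:05, 08:40–09:50, 10:25–10:30, 11:25–11:40, 16:00–16:50.
Sofia ∩ Tomás ∩ Yolanda ∩ Zara: 09:40–09:50, 10:25–10:30, 11:25–11:40, 16:00–16:50.
Common window lengths: 10, 5, 15, 50 min; longest is 50.

50 minutes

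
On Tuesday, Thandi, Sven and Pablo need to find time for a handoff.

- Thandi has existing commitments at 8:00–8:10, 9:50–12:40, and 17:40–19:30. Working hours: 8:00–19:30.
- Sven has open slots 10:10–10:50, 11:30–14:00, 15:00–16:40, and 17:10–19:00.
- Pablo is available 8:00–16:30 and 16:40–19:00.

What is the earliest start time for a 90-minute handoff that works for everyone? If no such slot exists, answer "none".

Thandi free within 08:00–19:30: 08:10–09:50, 12:40–17:40.
Thandi ∩ Sven: 12:40–14:00, 15:00–16:40, 17:10–17:40.
Thandi ∩ Sven ∩ Pablo: 12:40–14:00, 15:00–16:30, 17:10–17:40.
Windows ≥ 90 min: 15:00–16:30.
Earliest such window starts at 15:00.

15:00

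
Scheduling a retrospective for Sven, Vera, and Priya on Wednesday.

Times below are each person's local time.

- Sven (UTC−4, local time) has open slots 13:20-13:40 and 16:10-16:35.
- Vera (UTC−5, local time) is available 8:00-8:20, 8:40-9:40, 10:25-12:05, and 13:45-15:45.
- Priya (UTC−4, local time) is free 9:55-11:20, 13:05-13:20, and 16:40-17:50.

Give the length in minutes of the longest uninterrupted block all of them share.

0 minutes

Sven → UTC: 17:20–17:40, 20:10–20:35.
Vera → UTC: 13:00–13:20, 13:40–14:40, 15:25–17:05, 18:45–20:45.
Priya → UTC: 13:55–15:20, 17:05–17:20, 20:40–21:50.
Sven ∩ Vera: 20:10–20:35.
Sven ∩ Vera ∩ Priya: (none).
No common window.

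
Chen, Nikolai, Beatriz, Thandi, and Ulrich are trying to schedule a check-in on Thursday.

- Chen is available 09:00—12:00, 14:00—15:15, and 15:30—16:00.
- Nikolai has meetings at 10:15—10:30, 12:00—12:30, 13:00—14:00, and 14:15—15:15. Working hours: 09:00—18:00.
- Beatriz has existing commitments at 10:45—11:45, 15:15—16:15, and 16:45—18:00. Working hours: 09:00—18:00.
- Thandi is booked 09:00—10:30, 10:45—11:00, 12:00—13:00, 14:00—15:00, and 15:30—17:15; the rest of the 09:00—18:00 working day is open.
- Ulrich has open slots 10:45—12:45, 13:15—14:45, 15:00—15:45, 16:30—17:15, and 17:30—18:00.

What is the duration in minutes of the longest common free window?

15 minutes

Nikolai free within 09:00–18:00: 09:00–10:15, 10:30–12:00, 12:30–13:00, 14:00–14:15, 15:15–18:00.
Beatriz free within 09:00–18:00: 09:00–10:45, 11:45–15:15, 16:15–16:45.
Thandi free within 09:00–18:00: 10:30–10:45, 11:00–12:00, 13:00–14:00, 15:00–15:30, 17:15–18:00.
Chen ∩ Nikolai: 09:00–10:15, 10:30–12:00, 14:00–14:15, 15:30–16:00.
Chen ∩ Nikolai ∩ Beatriz: 09:00–10:15, 10:30–10:45, 11:45–12:00, 14:00–14:15.
Chen ∩ Nikolai ∩ Beatriz ∩ Thandi: 10:30–10:45, 11:45–12:00.
Chen ∩ Nikolai ∩ Beatriz ∩ Thandi ∩ Ulrich: 11:45–12:00.
Single common window of 15 minutes.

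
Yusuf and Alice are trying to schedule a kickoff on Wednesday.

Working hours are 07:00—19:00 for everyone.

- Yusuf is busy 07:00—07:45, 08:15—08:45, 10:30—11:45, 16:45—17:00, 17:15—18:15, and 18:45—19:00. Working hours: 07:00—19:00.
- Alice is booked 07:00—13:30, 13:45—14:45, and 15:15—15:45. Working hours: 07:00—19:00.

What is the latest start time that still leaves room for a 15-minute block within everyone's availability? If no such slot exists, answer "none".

18:30

Yusuf free within 07:00–19:00: 07:45–08:15, 08:45–10:30, 11:45–16:45, 17:00–17:15, 18:15–18:45.
Alice free within 07:00–19:00: 13:30–13:45, 14:45–15:15, 15:45–19:00.
Yusuf ∩ Alice: 13:30–13:45, 14:45–15:15, 15:45–16:45, 17:00–17:15, 18:15–18:45.
Windows ≥ 15 min: 13:30–13:45, 14:45–15:15, 15:45–16:45, 17:00–17:15, 18:15–18:45.
Latest start in the last window 18:15–18:45 is 18:45 − 15 min = 18:30.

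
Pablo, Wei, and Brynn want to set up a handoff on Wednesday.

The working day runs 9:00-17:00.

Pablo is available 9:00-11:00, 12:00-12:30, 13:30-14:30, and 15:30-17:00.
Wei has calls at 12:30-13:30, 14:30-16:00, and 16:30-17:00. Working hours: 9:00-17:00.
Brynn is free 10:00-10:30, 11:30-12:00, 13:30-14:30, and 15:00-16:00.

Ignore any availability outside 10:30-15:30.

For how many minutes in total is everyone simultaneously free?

Wei free within 09:00–17:00: 09:00–12:30, 13:30–14:30, 16:00–16:30.
Pablo ∩ Wei: 09:00–11:00, 12:00–12:30, 13:30–14:30, 16:00–16:30.
Pablo ∩ Wei ∩ Brynn: 10:00–10:30, 13:30–14:30.
Restricted to 10:30–15:30: 13:30–14:30.
Total common minutes: 60.

60 minutes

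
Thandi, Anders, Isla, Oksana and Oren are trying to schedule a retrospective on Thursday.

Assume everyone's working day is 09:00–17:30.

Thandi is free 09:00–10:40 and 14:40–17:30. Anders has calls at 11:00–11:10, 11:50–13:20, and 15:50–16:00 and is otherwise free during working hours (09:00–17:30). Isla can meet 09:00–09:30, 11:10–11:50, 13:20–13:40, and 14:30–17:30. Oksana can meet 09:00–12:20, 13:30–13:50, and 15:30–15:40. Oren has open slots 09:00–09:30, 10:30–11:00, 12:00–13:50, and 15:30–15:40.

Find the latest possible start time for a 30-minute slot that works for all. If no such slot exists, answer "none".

09:00

Anders free within 09:00–17:30: 09:00–11:00, 11:10–11:50, 13:20–15:50, 16:00–17:30.
Thandi ∩ Anders: 09:00–10:40, 14:40–15:50, 16:00–17:30.
Thandi ∩ Anders ∩ Isla: 09:00–09:30, 14:40–15:50, 16:00–17:30.
Thandi ∩ Anders ∩ Isla ∩ Oksana: 09:00–09:30, 15:30–15:40.
Thandi ∩ Anders ∩ Isla ∩ Oksana ∩ Oren: 09:00–09:30, 15:30–15:40.
Windows ≥ 30 min: 09:00–09:30.
Latest start in the last window 09:00–09:30 is 09:30 − 30 min = 09:00.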